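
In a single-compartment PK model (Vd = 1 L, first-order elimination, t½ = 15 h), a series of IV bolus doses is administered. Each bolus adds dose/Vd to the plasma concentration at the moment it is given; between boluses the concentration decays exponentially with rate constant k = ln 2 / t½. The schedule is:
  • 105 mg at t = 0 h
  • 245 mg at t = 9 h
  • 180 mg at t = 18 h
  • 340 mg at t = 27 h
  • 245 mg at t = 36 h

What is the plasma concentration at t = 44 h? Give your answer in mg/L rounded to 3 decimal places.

k = ln 2 / 15 = 0.04621 per h
Dose 1 (105 mg at t=0 h): 105·exp(−0.04621·44) = 13.746 mg/L
Dose 2 (245 mg at t=9 h): 245·exp(−0.04621·35) = 48.614 mg/L
Dose 3 (180 mg at t=18 h): 180·exp(−0.04621·26) = 54.136 mg/L
Dose 4 (340 mg at t=27 h): 340·exp(−0.04621·17) = 154.993 mg/L
Dose 5 (245 mg at t=36 h): 245·exp(−0.04621·8) = 169.284 mg/L
C(44) = 13.746 + 48.614 + 54.136 + 154.993 + 169.284 = 440.773 mg/L

440.773 mg/L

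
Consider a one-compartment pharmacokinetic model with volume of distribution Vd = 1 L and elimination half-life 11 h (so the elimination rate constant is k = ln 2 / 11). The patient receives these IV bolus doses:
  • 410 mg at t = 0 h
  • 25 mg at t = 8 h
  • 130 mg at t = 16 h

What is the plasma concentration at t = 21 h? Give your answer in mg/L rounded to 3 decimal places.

215.053 mg/L

k = ln 2 / 11 = 0.06301 per h
Dose 1 (410 mg at t=0 h): 410·exp(−0.06301·21) = 109.167 mg/L
Dose 2 (25 mg at t=8 h): 25·exp(−0.06301·13) = 11.020 mg/L
Dose 3 (130 mg at t=16 h): 130·exp(−0.06301·5) = 94.866 mg/L
C(21) = 109.167 + 11.020 + 94.866 = 215.053 mg/L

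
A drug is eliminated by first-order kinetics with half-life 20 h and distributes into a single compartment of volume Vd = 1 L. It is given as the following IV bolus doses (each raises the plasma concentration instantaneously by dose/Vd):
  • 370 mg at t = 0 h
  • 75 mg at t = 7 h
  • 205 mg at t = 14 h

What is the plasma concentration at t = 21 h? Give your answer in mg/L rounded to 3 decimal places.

k = ln 2 / 20 = 0.03466 per h
Dose 1 (370 mg at t=0 h): 370·exp(−0.03466·21) = 178.698 mg/L
Dose 2 (75 mg at t=7 h): 75·exp(−0.03466·14) = 46.168 mg/L
Dose 3 (205 mg at t=14 h): 205·exp(−0.03466·7) = 160.840 mg/L
C(21) = 178.698 + 46.168 + 160.840 = 385.706 mg/L

385.706 mg/L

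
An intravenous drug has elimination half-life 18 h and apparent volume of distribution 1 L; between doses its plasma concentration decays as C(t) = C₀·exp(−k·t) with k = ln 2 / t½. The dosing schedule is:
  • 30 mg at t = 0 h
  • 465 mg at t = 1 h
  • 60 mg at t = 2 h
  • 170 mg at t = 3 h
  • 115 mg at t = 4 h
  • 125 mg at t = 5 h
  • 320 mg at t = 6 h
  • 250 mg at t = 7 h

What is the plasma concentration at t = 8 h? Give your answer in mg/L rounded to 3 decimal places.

k = ln 2 / 18 = 0.03851 per h
Dose 1 (30 mg at t=0 h): 30·exp(−0.03851·8) = 22.046 mg/L
Dose 2 (465 mg at t=1 h): 465·exp(−0.03851·7) = 355.129 mg/L
Dose 3 (60 mg at t=2 h): 60·exp(−0.03851·6) = 47.622 mg/L
Dose 4 (170 mg at t=3 h): 170·exp(−0.03851·5) = 140.226 mg/L
Dose 5 (115 mg at t=4 h): 115·exp(−0.03851·4) = 98.583 mg/L
Dose 6 (125 mg at t=5 h): 125·exp(−0.03851·3) = 111.362 mg/L
Dose 7 (320 mg at t=6 h): 320·exp(−0.03851·2) = 296.280 mg/L
Dose 8 (250 mg at t=7 h): 250·exp(−0.03851·1) = 240.556 mg/L
C(8) = 22.046 + 355.129 + 47.622 + 140.226 + 98.583 + 111.362 + 296.280 + 240.556 = 1311.804 mg/L

1311.804 mg/L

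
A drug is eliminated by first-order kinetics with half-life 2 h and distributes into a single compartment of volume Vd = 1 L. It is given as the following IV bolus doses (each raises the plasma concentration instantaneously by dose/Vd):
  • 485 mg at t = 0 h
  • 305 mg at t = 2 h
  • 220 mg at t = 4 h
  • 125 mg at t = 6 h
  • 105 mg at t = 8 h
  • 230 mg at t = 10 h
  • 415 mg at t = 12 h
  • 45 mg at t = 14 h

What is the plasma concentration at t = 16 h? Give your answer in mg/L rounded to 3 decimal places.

173.184 mg/L

k = ln 2 / 2 = 0.34657 per h
Dose 1 (485 mg at t=0 h): 485·exp(−0.34657·16) = 1.895 mg/L
Dose 2 (305 mg at t=2 h): 305·exp(−0.34657·14) = 2.383 mg/L
Dose 3 (220 mg at t=4 h): 220·exp(−0.34657·12) = 3.438 mg/L
Dose 4 (125 mg at t=6 h): 125·exp(−0.34657·10) = 3.906 mg/L
Dose 5 (105 mg at t=8 h): 105·exp(−0.34657·8) = 6.562 mg/L
Dose 6 (230 mg at t=10 h): 230·exp(−0.34657·6) = 28.750 mg/L
Dose 7 (415 mg at t=12 h): 415·exp(−0.34657·4) = 103.750 mg/L
Dose 8 (45 mg at t=14 h): 45·exp(−0.34657·2) = 22.500 mg/L
C(16) = 1.895 + 2.383 + 3.438 + 3.906 + 6.562 + 28.750 + 103.750 + 22.500 = 173.184 mg/L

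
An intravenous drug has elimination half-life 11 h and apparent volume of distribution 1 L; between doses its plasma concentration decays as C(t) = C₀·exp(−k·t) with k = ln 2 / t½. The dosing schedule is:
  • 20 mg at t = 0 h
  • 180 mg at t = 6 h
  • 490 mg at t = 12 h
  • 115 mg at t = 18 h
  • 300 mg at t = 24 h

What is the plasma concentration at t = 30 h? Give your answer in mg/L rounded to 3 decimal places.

k = ln 2 / 11 = 0.06301 per h
Dose 1 (20 mg at t=0 h): 20·exp(−0.06301·30) = 3.020 mg/L
Dose 2 (180 mg at t=6 h): 180·exp(−0.06301·24) = 39.672 mg/L
Dose 3 (490 mg at t=12 h): 490·exp(−0.06301·18) = 157.616 mg/L
Dose 4 (115 mg at t=18 h): 115·exp(−0.06301·12) = 53.989 mg/L
Dose 5 (300 mg at t=24 h): 300·exp(−0.06301·6) = 205.553 mg/L
C(30) = 3.020 + 39.672 + 157.616 + 53.989 + 205.553 = 459.849 mg/L

459.849 mg/L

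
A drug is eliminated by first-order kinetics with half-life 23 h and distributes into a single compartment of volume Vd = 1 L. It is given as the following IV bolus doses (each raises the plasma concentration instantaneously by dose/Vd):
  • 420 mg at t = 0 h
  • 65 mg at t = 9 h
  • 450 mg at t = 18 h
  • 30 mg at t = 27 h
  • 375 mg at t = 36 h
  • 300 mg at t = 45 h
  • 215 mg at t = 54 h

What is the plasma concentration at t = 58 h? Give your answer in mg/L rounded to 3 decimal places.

821.141 mg/L

k = ln 2 / 23 = 0.03014 per h
Dose 1 (420 mg at t=0 h): 420·exp(−0.03014·58) = 73.136 mg/L
Dose 2 (65 mg at t=9 h): 65·exp(−0.03014·49) = 14.845 mg/L
Dose 3 (450 mg at t=18 h): 450·exp(−0.03014·40) = 134.798 mg/L
Dose 4 (30 mg at t=27 h): 30·exp(−0.03014·31) = 11.787 mg/L
Dose 5 (375 mg at t=36 h): 375·exp(−0.03014·22) = 193.237 mg/L
Dose 6 (300 mg at t=45 h): 300·exp(−0.03014·13) = 202.756 mg/L
Dose 7 (215 mg at t=54 h): 215·exp(−0.03014·4) = 190.584 mg/L
C(58) = 73.136 + 14.845 + 134.798 + 11.787 + 193.237 + 202.756 + 190.584 = 821.141 mg/L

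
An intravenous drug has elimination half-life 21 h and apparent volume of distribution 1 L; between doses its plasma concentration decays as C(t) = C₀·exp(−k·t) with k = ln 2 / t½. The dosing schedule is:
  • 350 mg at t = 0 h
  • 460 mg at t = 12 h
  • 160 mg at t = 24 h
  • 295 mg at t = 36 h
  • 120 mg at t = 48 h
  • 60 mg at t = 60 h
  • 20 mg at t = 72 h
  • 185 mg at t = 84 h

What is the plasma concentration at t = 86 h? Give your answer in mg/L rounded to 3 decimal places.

k = ln 2 / 21 = 0.03301 per h
Dose 1 (350 mg at t=0 h): 350·exp(−0.03301·86) = 20.478 mg/L
Dose 2 (460 mg at t=12 h): 460·exp(−0.03301·74) = 39.993 mg/L
Dose 3 (160 mg at t=24 h): 160·exp(−0.03301·62) = 20.671 mg/L
Dose 4 (295 mg at t=36 h): 295·exp(−0.03301·50) = 56.635 mg/L
Dose 5 (120 mg at t=48 h): 120·exp(−0.03301·38) = 34.234 mg/L
Dose 6 (60 mg at t=60 h): 60·exp(−0.03301·26) = 25.436 mg/L
Dose 7 (20 mg at t=72 h): 20·exp(−0.03301·14) = 12.599 mg/L
Dose 8 (185 mg at t=84 h): 185·exp(−0.03301·2) = 173.182 mg/L
C(86) = 20.478 + 39.993 + 20.671 + 56.635 + 34.234 + 25.436 + 12.599 + 173.182 = 383.228 mg/L

383.228 mg/L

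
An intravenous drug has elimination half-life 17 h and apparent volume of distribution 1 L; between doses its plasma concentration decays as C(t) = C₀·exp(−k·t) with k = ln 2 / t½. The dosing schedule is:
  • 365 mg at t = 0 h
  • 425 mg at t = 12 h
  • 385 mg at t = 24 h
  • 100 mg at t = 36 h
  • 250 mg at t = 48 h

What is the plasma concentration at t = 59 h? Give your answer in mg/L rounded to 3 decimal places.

386.661 mg/L

k = ln 2 / 17 = 0.04077 per h
Dose 1 (365 mg at t=0 h): 365·exp(−0.04077·59) = 32.926 mg/L
Dose 2 (425 mg at t=12 h): 425·exp(−0.04077·47) = 62.536 mg/L
Dose 3 (385 mg at t=24 h): 385·exp(−0.04077·35) = 92.404 mg/L
Dose 4 (100 mg at t=36 h): 100·exp(−0.04077·23) = 39.149 mg/L
Dose 5 (250 mg at t=48 h): 250·exp(−0.04077·11) = 159.645 mg/L
C(59) = 32.926 + 62.536 + 92.404 + 39.149 + 159.645 = 386.661 mg/L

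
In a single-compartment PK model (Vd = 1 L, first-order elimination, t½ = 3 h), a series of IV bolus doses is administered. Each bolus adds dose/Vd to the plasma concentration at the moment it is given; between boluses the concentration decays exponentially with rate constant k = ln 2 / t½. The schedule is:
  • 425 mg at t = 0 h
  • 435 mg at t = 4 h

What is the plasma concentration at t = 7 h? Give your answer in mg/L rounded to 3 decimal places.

301.831 mg/L

k = ln 2 / 3 = 0.23105 per h
Dose 1 (425 mg at t=0 h): 425·exp(−0.23105·7) = 84.331 mg/L
Dose 2 (435 mg at t=4 h): 435·exp(−0.23105·3) = 217.500 mg/L
C(7) = 84.331 + 217.500 = 301.831 mg/L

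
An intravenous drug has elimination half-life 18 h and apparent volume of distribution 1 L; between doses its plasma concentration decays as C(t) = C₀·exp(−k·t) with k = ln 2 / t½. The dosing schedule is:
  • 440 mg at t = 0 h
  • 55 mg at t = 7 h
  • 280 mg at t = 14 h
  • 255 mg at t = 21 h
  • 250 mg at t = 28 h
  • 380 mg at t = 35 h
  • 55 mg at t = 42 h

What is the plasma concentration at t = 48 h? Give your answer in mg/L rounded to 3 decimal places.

636.128 mg/L

k = ln 2 / 18 = 0.03851 per h
Dose 1 (440 mg at t=0 h): 440·exp(−0.03851·48) = 69.296 mg/L
Dose 2 (55 mg at t=7 h): 55·exp(−0.03851·41) = 11.342 mg/L
Dose 3 (280 mg at t=14 h): 280·exp(−0.03851·34) = 75.604 mg/L
Dose 4 (255 mg at t=21 h): 255·exp(−0.03851·27) = 90.156 mg/L
Dose 5 (250 mg at t=28 h): 250·exp(−0.03851·20) = 115.734 mg/L
Dose 6 (380 mg at t=35 h): 380·exp(−0.03851·13) = 230.342 mg/L
Dose 7 (55 mg at t=42 h): 55·exp(−0.03851·6) = 43.654 mg/L
C(48) = 69.296 + 11.342 + 75.604 + 90.156 + 115.734 + 230.342 + 43.654 = 636.128 mg/L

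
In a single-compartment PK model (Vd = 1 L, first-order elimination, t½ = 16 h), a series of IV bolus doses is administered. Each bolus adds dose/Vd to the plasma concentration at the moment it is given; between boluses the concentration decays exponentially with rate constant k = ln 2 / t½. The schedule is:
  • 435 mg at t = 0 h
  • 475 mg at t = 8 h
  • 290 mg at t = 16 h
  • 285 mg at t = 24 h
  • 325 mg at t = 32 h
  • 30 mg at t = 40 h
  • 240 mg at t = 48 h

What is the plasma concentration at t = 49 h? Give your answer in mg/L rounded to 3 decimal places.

k = ln 2 / 16 = 0.04332 per h
Dose 1 (435 mg at t=0 h): 435·exp(−0.04332·49) = 52.070 mg/L
Dose 2 (475 mg at t=8 h): 475·exp(−0.04332·41) = 80.409 mg/L
Dose 3 (290 mg at t=16 h): 290·exp(−0.04332·33) = 69.426 mg/L
Dose 4 (285 mg at t=24 h): 285·exp(−0.04332·25) = 96.491 mg/L
Dose 5 (325 mg at t=32 h): 325·exp(−0.04332·17) = 155.611 mg/L
Dose 6 (30 mg at t=40 h): 30·exp(−0.04332·9) = 20.314 mg/L
Dose 7 (240 mg at t=48 h): 240·exp(−0.04332·1) = 229.825 mg/L
C(49) = 52.070 + 80.409 + 69.426 + 96.491 + 155.611 + 20.314 + 229.825 = 704.145 mg/L

704.145 mg/L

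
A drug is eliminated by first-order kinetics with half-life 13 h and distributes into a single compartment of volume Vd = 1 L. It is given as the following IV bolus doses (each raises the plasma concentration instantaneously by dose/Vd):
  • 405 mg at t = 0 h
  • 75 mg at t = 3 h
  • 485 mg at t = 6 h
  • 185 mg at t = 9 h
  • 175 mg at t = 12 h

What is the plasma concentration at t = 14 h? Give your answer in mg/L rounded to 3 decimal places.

849.298 mg/L

k = ln 2 / 13 = 0.05332 per h
Dose 1 (405 mg at t=0 h): 405·exp(−0.05332·14) = 191.986 mg/L
Dose 2 (75 mg at t=3 h): 75·exp(−0.05332·11) = 41.720 mg/L
Dose 3 (485 mg at t=6 h): 485·exp(−0.05332·8) = 316.587 mg/L
Dose 4 (185 mg at t=9 h): 185·exp(−0.05332·5) = 141.707 mg/L
Dose 5 (175 mg at t=12 h): 175·exp(−0.05332·2) = 157.299 mg/L
C(14) = 191.986 + 41.720 + 316.587 + 141.707 + 157.299 = 849.298 mg/L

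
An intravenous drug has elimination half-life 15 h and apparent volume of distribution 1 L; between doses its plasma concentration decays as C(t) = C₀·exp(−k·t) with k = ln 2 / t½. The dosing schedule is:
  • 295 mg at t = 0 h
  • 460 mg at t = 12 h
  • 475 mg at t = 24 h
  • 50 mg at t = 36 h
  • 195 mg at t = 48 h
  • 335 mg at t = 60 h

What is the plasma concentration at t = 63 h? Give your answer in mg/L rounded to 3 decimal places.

k = ln 2 / 15 = 0.04621 per h
Dose 1 (295 mg at t=0 h): 295·exp(−0.04621·63) = 16.051 mg/L
Dose 2 (460 mg at t=12 h): 460·exp(−0.04621·51) = 43.577 mg/L
Dose 3 (475 mg at t=24 h): 475·exp(−0.04621·39) = 78.346 mg/L
Dose 4 (50 mg at t=36 h): 50·exp(−0.04621·27) = 14.359 mg/L
Dose 5 (195 mg at t=48 h): 195·exp(−0.04621·15) = 97.500 mg/L
Dose 6 (335 mg at t=60 h): 335·exp(−0.04621·3) = 291.634 mg/L
C(63) = 16.051 + 43.577 + 78.346 + 14.359 + 97.500 + 291.634 = 541.467 mg/L

541.467 mg/L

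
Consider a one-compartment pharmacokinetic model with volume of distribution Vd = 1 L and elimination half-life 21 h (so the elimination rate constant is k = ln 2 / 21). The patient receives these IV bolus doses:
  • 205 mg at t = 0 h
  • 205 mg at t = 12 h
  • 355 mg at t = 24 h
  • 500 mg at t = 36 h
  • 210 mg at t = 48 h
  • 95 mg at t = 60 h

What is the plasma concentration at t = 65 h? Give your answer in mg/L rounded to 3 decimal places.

k = ln 2 / 21 = 0.03301 per h
Dose 1 (205 mg at t=0 h): 205·exp(−0.03301·65) = 23.988 mg/L
Dose 2 (205 mg at t=12 h): 205·exp(−0.03301·53) = 35.646 mg/L
Dose 3 (355 mg at t=24 h): 355·exp(−0.03301·41) = 91.728 mg/L
Dose 4 (500 mg at t=36 h): 500·exp(−0.03301·29) = 191.983 mg/L
Dose 5 (210 mg at t=48 h): 210·exp(−0.03301·17) = 119.820 mg/L
Dose 6 (95 mg at t=60 h): 95·exp(−0.03301·5) = 80.547 mg/L
C(65) = 23.988 + 35.646 + 91.728 + 191.983 + 119.820 + 80.547 = 543.712 mg/L

543.712 mg/L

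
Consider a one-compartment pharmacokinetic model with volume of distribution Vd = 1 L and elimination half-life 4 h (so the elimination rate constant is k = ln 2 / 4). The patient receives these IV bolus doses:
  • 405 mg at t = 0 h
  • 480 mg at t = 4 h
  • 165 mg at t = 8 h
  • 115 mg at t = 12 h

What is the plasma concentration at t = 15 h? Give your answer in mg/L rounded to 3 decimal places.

218.888 mg/L

k = ln 2 / 4 = 0.17329 per h
Dose 1 (405 mg at t=0 h): 405·exp(−0.17329·15) = 30.102 mg/L
Dose 2 (480 mg at t=4 h): 480·exp(−0.17329·11) = 71.352 mg/L
Dose 3 (165 mg at t=8 h): 165·exp(−0.17329·7) = 49.055 mg/L
Dose 4 (115 mg at t=12 h): 115·exp(−0.17329·3) = 68.379 mg/L
C(15) = 30.102 + 71.352 + 49.055 + 68.379 = 218.888 mg/L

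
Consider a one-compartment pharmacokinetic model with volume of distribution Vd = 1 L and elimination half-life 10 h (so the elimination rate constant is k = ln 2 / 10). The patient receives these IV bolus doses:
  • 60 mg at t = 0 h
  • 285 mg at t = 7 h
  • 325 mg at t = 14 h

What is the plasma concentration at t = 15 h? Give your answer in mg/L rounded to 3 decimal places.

k = ln 2 / 10 = 0.06931 per h
Dose 1 (60 mg at t=0 h): 60·exp(−0.06931·15) = 21.213 mg/L
Dose 2 (285 mg at t=7 h): 285·exp(−0.06931·8) = 163.690 mg/L
Dose 3 (325 mg at t=14 h): 325·exp(−0.06931·1) = 303.236 mg/L
C(15) = 21.213 + 163.690 + 303.236 = 488.138 mg/L

488.138 mg/L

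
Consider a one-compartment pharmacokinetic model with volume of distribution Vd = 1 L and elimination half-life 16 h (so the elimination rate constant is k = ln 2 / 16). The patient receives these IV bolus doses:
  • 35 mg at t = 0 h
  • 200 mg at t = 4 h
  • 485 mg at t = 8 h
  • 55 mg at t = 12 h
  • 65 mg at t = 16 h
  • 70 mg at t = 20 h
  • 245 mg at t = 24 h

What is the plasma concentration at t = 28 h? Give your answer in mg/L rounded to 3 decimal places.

k = ln 2 / 16 = 0.04332 per h
Dose 1 (35 mg at t=0 h): 35·exp(−0.04332·28) = 10.406 mg/L
Dose 2 (200 mg at t=4 h): 200·exp(−0.04332·24) = 70.711 mg/L
Dose 3 (485 mg at t=8 h): 485·exp(−0.04332·20) = 203.917 mg/L
Dose 4 (55 mg at t=12 h): 55·exp(−0.04332·16) = 27.500 mg/L
Dose 5 (65 mg at t=16 h): 65·exp(−0.04332·12) = 38.649 mg/L
Dose 6 (70 mg at t=20 h): 70·exp(−0.04332·8) = 49.497 mg/L
Dose 7 (245 mg at t=24 h): 245·exp(−0.04332·4) = 206.020 mg/L
C(28) = 10.406 + 70.711 + 203.917 + 27.500 + 38.649 + 49.497 + 206.020 = 606.700 mg/L

606.700 mg/L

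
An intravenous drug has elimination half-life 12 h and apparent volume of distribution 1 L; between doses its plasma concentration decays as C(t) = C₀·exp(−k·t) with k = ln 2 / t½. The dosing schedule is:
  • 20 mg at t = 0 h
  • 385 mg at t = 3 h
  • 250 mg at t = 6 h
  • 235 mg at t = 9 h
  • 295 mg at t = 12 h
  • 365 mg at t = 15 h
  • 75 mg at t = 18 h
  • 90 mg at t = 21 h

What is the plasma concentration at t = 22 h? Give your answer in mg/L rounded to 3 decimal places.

897.856 mg/L

k = ln 2 / 12 = 0.05776 per h
Dose 1 (20 mg at t=0 h): 20·exp(−0.05776·22) = 5.612 mg/L
Dose 2 (385 mg at t=3 h): 385·exp(−0.05776·19) = 128.478 mg/L
Dose 3 (250 mg at t=6 h): 250·exp(−0.05776·16) = 99.213 mg/L
Dose 4 (235 mg at t=9 h): 235·exp(−0.05776·13) = 110.905 mg/L
Dose 5 (295 mg at t=12 h): 295·exp(−0.05776·10) = 165.563 mg/L
Dose 6 (365 mg at t=15 h): 365·exp(−0.05776·7) = 243.608 mg/L
Dose 7 (75 mg at t=18 h): 75·exp(−0.05776·4) = 59.528 mg/L
Dose 8 (90 mg at t=21 h): 90·exp(−0.05776·1) = 84.949 mg/L
C(22) = 5.612 + 128.478 + 99.213 + 110.905 + 165.563 + 243.608 + 59.528 + 84.949 = 897.856 mg/L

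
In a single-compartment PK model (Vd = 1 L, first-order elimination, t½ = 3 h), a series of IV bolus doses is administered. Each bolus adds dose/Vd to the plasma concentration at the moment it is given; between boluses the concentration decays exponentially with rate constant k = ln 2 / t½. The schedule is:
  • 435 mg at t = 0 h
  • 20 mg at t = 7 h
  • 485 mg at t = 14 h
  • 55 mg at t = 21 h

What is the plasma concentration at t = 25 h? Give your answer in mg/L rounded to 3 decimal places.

k = ln 2 / 3 = 0.23105 per h
Dose 1 (435 mg at t=0 h): 435·exp(−0.23105·25) = 1.349 mg/L
Dose 2 (20 mg at t=7 h): 20·exp(−0.23105·18) = 0.313 mg/L
Dose 3 (485 mg at t=14 h): 485·exp(−0.23105·11) = 38.191 mg/L
Dose 4 (55 mg at t=21 h): 55·exp(−0.23105·4) = 21.827 mg/L
C(25) = 1.349 + 0.313 + 38.191 + 21.827 = 61.679 mg/L

61.679 mg/L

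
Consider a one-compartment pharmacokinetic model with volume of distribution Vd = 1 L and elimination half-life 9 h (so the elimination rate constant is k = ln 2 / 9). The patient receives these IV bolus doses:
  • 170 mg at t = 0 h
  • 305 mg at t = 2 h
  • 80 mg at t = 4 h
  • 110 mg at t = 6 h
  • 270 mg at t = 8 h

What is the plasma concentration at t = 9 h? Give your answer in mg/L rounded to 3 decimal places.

654.621 mg/L

k = ln 2 / 9 = 0.07702 per h
Dose 1 (170 mg at t=0 h): 170·exp(−0.07702·9) = 85.000 mg/L
Dose 2 (305 mg at t=2 h): 305·exp(−0.07702·7) = 177.896 mg/L
Dose 3 (80 mg at t=4 h): 80·exp(−0.07702·5) = 54.432 mg/L
Dose 4 (110 mg at t=6 h): 110·exp(−0.07702·3) = 87.307 mg/L
Dose 5 (270 mg at t=8 h): 270·exp(−0.07702·1) = 249.986 mg/L
C(9) = 85.000 + 177.896 + 54.432 + 87.307 + 249.986 = 654.621 mg/L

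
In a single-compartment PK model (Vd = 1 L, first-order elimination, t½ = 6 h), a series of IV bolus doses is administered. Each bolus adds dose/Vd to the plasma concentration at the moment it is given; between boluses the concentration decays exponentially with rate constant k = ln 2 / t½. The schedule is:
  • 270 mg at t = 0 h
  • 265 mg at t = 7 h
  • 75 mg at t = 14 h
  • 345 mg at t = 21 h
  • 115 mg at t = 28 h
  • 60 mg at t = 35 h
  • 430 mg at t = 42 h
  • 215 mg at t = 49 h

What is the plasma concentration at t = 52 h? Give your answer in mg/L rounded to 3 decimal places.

k = ln 2 / 6 = 0.11552 per h
Dose 1 (270 mg at t=0 h): 270·exp(−0.11552·52) = 0.664 mg/L
Dose 2 (265 mg at t=7 h): 265·exp(−0.11552·45) = 1.464 mg/L
Dose 3 (75 mg at t=14 h): 75·exp(−0.11552·38) = 0.930 mg/L
Dose 4 (345 mg at t=21 h): 345·exp(−0.11552·31) = 9.605 mg/L
Dose 5 (115 mg at t=28 h): 115·exp(−0.11552·24) = 7.188 mg/L
Dose 6 (60 mg at t=35 h): 60·exp(−0.11552·17) = 8.418 mg/L
Dose 7 (430 mg at t=42 h): 430·exp(−0.11552·10) = 135.442 mg/L
Dose 8 (215 mg at t=49 h): 215·exp(−0.11552·3) = 152.028 mg/L
C(52) = 0.664 + 1.464 + 0.930 + 9.605 + 7.188 + 8.418 + 135.442 + 152.028 = 315.739 mg/L

315.739 mg/L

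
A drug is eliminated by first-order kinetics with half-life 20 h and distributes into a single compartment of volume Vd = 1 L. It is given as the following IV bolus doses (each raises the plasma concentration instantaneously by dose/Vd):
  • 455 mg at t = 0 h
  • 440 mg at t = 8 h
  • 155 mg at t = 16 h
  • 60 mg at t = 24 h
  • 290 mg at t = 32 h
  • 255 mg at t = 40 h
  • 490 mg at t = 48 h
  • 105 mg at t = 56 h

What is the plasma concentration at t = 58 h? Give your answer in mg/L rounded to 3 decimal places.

892.240 mg/L

k = ln 2 / 20 = 0.03466 per h
Dose 1 (455 mg at t=0 h): 455·exp(−0.03466·58) = 60.957 mg/L
Dose 2 (440 mg at t=8 h): 440·exp(−0.03466·50) = 77.782 mg/L
Dose 3 (155 mg at t=16 h): 155·exp(−0.03466·42) = 36.155 mg/L
Dose 4 (60 mg at t=24 h): 60·exp(−0.03466·34) = 18.467 mg/L
Dose 5 (290 mg at t=32 h): 290·exp(−0.03466·26) = 117.777 mg/L
Dose 6 (255 mg at t=40 h): 255·exp(−0.03466·18) = 136.651 mg/L
Dose 7 (490 mg at t=48 h): 490·exp(−0.03466·10) = 346.482 mg/L
Dose 8 (105 mg at t=56 h): 105·exp(−0.03466·2) = 97.968 mg/L
C(58) = 60.957 + 77.782 + 36.155 + 18.467 + 117.777 + 136.651 + 346.482 + 97.968 = 892.240 mg/L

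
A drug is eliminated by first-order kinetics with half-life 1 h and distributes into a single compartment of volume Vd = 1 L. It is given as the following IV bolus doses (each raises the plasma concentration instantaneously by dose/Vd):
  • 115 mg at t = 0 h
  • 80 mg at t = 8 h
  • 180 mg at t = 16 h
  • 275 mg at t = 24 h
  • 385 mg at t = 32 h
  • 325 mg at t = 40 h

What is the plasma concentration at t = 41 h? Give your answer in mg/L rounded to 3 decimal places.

163.254 mg/L

k = ln 2 / 1 = 0.69315 per h
Dose 1 (115 mg at t=0 h): 115·exp(−0.69315·41) = 0.000 mg/L
Dose 2 (80 mg at t=8 h): 80·exp(−0.69315·33) = 0.000 mg/L
Dose 3 (180 mg at t=16 h): 180·exp(−0.69315·25) = 0.000 mg/L
Dose 4 (275 mg at t=24 h): 275·exp(−0.69315·17) = 0.002 mg/L
Dose 5 (385 mg at t=32 h): 385·exp(−0.69315·9) = 0.752 mg/L
Dose 6 (325 mg at t=40 h): 325·exp(−0.69315·1) = 162.500 mg/L
C(41) = 0.000 + 0.000 + 0.000 + 0.002 + 0.752 + 162.500 = 163.254 mg/L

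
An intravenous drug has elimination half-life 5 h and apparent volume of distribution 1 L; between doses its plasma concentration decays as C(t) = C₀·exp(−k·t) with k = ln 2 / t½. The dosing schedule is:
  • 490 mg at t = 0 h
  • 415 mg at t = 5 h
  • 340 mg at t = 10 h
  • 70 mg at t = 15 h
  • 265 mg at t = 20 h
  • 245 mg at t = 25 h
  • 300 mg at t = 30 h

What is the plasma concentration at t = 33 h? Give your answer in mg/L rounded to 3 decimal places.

355.855 mg/L

k = ln 2 / 5 = 0.13863 per h
Dose 1 (490 mg at t=0 h): 490·exp(−0.13863·33) = 5.051 mg/L
Dose 2 (415 mg at t=5 h): 415·exp(−0.13863·28) = 8.556 mg/L
Dose 3 (340 mg at t=10 h): 340·exp(−0.13863·23) = 14.020 mg/L
Dose 4 (70 mg at t=15 h): 70·exp(−0.13863·18) = 5.773 mg/L
Dose 5 (265 mg at t=20 h): 265·exp(−0.13863·13) = 43.709 mg/L
Dose 6 (245 mg at t=25 h): 245·exp(−0.13863·8) = 80.820 mg/L
Dose 7 (300 mg at t=30 h): 300·exp(−0.13863·3) = 197.926 mg/L
C(33) = 5.051 + 8.556 + 14.020 + 5.773 + 43.709 + 80.820 + 197.926 = 355.855 mg/L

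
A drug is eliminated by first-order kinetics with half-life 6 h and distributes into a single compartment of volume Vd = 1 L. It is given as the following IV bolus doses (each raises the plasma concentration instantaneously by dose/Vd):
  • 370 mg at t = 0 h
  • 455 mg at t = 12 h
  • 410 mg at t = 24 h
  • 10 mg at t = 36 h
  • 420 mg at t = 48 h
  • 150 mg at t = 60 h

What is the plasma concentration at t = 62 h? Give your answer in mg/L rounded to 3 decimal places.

209.672 mg/L

k = ln 2 / 6 = 0.11552 per h
Dose 1 (370 mg at t=0 h): 370·exp(−0.11552·62) = 0.287 mg/L
Dose 2 (455 mg at t=12 h): 455·exp(−0.11552·50) = 1.411 mg/L
Dose 3 (410 mg at t=24 h): 410·exp(−0.11552·38) = 5.085 mg/L
Dose 4 (10 mg at t=36 h): 10·exp(−0.11552·26) = 0.496 mg/L
Dose 5 (420 mg at t=48 h): 420·exp(−0.11552·14) = 83.339 mg/L
Dose 6 (150 mg at t=60 h): 150·exp(−0.11552·2) = 119.055 mg/L
C(62) = 0.287 + 1.411 + 5.085 + 0.496 + 83.339 + 119.055 = 209.672 mg/L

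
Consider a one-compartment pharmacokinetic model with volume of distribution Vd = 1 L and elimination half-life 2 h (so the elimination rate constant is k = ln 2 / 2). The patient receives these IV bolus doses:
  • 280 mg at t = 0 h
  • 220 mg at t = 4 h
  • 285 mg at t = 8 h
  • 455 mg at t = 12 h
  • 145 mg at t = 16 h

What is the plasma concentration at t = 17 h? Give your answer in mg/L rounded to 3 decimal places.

k = ln 2 / 2 = 0.34657 per h
Dose 1 (280 mg at t=0 h): 280·exp(−0.34657·17) = 0.773 mg/L
Dose 2 (220 mg at t=4 h): 220·exp(−0.34657·13) = 2.431 mg/L
Dose 3 (285 mg at t=8 h): 285·exp(−0.34657·9) = 12.595 mg/L
Dose 4 (455 mg at t=12 h): 455·exp(−0.34657·5) = 80.433 mg/L
Dose 5 (145 mg at t=16 h): 145·exp(−0.34657·1) = 102.530 mg/L
C(17) = 0.773 + 2.431 + 12.595 + 80.433 + 102.530 = 198.763 mg/L

198.763 mg/L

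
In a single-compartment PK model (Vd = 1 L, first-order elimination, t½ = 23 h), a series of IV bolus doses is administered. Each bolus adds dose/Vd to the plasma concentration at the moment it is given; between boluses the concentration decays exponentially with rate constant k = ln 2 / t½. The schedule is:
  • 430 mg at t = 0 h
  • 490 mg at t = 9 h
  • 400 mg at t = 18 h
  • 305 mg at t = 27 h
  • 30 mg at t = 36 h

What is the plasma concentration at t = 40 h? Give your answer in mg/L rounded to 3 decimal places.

k = ln 2 / 23 = 0.03014 per h
Dose 1 (430 mg at t=0 h): 430·exp(−0.03014·40) = 128.807 mg/L
Dose 2 (490 mg at t=9 h): 490·exp(−0.03014·31) = 192.513 mg/L
Dose 3 (400 mg at t=18 h): 400·exp(−0.03014·22) = 206.119 mg/L
Dose 4 (305 mg at t=27 h): 305·exp(−0.03014·13) = 206.135 mg/L
Dose 5 (30 mg at t=36 h): 30·exp(−0.03014·4) = 26.593 mg/L
C(40) = 128.807 + 192.513 + 206.119 + 206.135 + 26.593 = 760.167 mg/L

760.167 mg/L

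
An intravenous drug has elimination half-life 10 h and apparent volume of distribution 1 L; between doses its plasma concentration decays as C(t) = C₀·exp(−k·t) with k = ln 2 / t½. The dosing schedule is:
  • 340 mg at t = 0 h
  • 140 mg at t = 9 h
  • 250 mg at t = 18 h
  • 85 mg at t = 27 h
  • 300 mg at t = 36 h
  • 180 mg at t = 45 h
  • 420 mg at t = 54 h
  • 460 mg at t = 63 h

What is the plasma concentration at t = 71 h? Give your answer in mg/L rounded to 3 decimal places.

k = ln 2 / 10 = 0.06931 per h
Dose 1 (340 mg at t=0 h): 340·exp(−0.06931·71) = 2.478 mg/L
Dose 2 (140 mg at t=9 h): 140·exp(−0.06931·62) = 1.904 mg/L
Dose 3 (250 mg at t=18 h): 250·exp(−0.06931·53) = 6.346 mg/L
Dose 4 (85 mg at t=27 h): 85·exp(−0.06931·44) = 4.026 mg/L
Dose 5 (300 mg at t=36 h): 300·exp(−0.06931·35) = 26.517 mg/L
Dose 6 (180 mg at t=45 h): 180·exp(−0.06931·26) = 29.689 mg/L
Dose 7 (420 mg at t=54 h): 420·exp(−0.06931·17) = 129.270 mg/L
Dose 8 (460 mg at t=63 h): 460·exp(−0.06931·8) = 264.201 mg/L
C(71) = 2.478 + 1.904 + 6.346 + 4.026 + 26.517 + 29.689 + 129.270 + 264.201 = 464.431 mg/L

464.431 mg/L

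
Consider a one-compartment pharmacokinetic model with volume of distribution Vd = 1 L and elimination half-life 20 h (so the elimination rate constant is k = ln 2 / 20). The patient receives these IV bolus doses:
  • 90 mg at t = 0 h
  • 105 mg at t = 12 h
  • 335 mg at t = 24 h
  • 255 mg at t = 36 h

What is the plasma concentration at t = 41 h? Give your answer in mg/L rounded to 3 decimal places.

k = ln 2 / 20 = 0.03466 per h
Dose 1 (90 mg at t=0 h): 90·exp(−0.03466·41) = 21.734 mg/L
Dose 2 (105 mg at t=12 h): 105·exp(−0.03466·29) = 38.432 mg/L
Dose 3 (335 mg at t=24 h): 335·exp(−0.03466·17) = 185.853 mg/L
Dose 4 (255 mg at t=36 h): 255·exp(−0.03466·5) = 214.429 mg/L
C(41) = 21.734 + 38.432 + 185.853 + 214.429 = 460.447 mg/L

460.447 mg/L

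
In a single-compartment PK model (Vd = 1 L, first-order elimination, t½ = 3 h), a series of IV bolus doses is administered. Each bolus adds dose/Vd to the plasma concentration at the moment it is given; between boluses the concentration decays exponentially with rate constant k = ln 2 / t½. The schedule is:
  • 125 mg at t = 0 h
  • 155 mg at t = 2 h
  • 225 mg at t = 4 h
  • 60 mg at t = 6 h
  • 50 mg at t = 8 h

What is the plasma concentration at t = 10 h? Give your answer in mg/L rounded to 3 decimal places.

k = ln 2 / 3 = 0.23105 per h
Dose 1 (125 mg at t=0 h): 125·exp(−0.23105·10) = 12.402 mg/L
Dose 2 (155 mg at t=2 h): 155·exp(−0.23105·8) = 24.411 mg/L
Dose 3 (225 mg at t=4 h): 225·exp(−0.23105·6) = 56.250 mg/L
Dose 4 (60 mg at t=6 h): 60·exp(−0.23105·4) = 23.811 mg/L
Dose 5 (50 mg at t=8 h): 50·exp(−0.23105·2) = 31.498 mg/L
C(10) = 12.402 + 24.411 + 56.250 + 23.811 + 31.498 = 148.372 mg/L

148.372 mg/L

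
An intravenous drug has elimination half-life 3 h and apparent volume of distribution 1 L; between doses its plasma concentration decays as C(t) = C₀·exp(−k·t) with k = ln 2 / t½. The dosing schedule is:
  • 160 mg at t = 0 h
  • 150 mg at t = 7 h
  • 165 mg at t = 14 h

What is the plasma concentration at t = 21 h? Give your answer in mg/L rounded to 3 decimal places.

k = ln 2 / 3 = 0.23105 per h
Dose 1 (160 mg at t=0 h): 160·exp(−0.23105·21) = 1.250 mg/L
Dose 2 (150 mg at t=7 h): 150·exp(−0.23105·14) = 5.906 mg/L
Dose 3 (165 mg at t=14 h): 165·exp(−0.23105·7) = 32.740 mg/L
C(21) = 1.250 + 5.906 + 32.740 = 39.896 mg/L

39.896 mg/L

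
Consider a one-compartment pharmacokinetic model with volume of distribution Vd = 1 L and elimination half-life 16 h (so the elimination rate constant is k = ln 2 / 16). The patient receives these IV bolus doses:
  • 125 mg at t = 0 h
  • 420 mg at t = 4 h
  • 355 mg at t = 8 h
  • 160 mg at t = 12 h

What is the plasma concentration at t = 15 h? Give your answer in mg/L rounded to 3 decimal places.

k = ln 2 / 16 = 0.04332 per h
Dose 1 (125 mg at t=0 h): 125·exp(−0.04332·15) = 65.267 mg/L
Dose 2 (420 mg at t=4 h): 420·exp(−0.04332·11) = 260.790 mg/L
Dose 3 (355 mg at t=8 h): 355·exp(−0.04332·7) = 262.137 mg/L
Dose 4 (160 mg at t=12 h): 160·exp(−0.04332·3) = 140.500 mg/L
C(15) = 65.267 + 260.790 + 262.137 + 140.500 = 728.694 mg/L

728.694 mg/L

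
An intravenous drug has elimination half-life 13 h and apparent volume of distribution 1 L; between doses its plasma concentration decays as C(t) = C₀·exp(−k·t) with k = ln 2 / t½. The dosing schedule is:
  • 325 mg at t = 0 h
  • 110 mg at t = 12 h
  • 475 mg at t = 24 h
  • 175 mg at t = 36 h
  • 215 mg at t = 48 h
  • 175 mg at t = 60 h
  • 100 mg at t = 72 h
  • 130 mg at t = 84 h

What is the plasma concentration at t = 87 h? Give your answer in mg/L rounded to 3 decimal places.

257.290 mg/L

k = ln 2 / 13 = 0.05332 per h
Dose 1 (325 mg at t=0 h): 325·exp(−0.05332·87) = 3.143 mg/L
Dose 2 (110 mg at t=12 h): 110·exp(−0.05332·75) = 2.017 mg/L
Dose 3 (475 mg at t=24 h): 475·exp(−0.05332·63) = 16.514 mg/L
Dose 4 (175 mg at t=36 h): 175·exp(−0.05332·51) = 11.537 mg/L
Dose 5 (215 mg at t=48 h): 215·exp(−0.05332·39) = 26.875 mg/L
Dose 6 (175 mg at t=60 h): 175·exp(−0.05332·27) = 41.478 mg/L
Dose 7 (100 mg at t=72 h): 100·exp(−0.05332·15) = 44.943 mg/L
Dose 8 (130 mg at t=84 h): 130·exp(−0.05332·3) = 110.783 mg/L
C(87) = 3.143 + 2.017 + 16.514 + 11.537 + 26.875 + 41.478 + 44.943 + 110.783 = 257.290 mg/L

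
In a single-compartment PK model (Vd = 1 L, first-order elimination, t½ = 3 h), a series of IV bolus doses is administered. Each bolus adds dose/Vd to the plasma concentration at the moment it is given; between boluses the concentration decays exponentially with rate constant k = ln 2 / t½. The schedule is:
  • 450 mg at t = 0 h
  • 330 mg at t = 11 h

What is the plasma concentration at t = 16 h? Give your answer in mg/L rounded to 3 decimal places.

k = ln 2 / 3 = 0.23105 per h
Dose 1 (450 mg at t=0 h): 450·exp(−0.23105·16) = 11.161 mg/L
Dose 2 (330 mg at t=11 h): 330·exp(−0.23105·5) = 103.943 mg/L
C(16) = 11.161 + 103.943 = 115.105 mg/L

115.105 mg/L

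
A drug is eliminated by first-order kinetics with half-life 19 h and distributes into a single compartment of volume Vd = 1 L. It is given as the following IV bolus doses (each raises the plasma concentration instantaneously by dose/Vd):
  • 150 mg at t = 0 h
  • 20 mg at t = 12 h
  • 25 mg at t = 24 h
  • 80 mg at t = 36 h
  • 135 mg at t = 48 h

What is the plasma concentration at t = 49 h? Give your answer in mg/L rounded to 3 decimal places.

220.284 mg/L

k = ln 2 / 19 = 0.03648 per h
Dose 1 (150 mg at t=0 h): 150·exp(−0.03648·49) = 25.104 mg/L
Dose 2 (20 mg at t=12 h): 20·exp(−0.03648·37) = 5.186 mg/L
Dose 3 (25 mg at t=24 h): 25·exp(−0.03648·25) = 10.043 mg/L
Dose 4 (80 mg at t=36 h): 80·exp(−0.03648·13) = 49.788 mg/L
Dose 5 (135 mg at t=48 h): 135·exp(−0.03648·1) = 130.164 mg/L
C(49) = 25.104 + 5.186 + 10.043 + 49.788 + 130.164 = 220.284 mg/L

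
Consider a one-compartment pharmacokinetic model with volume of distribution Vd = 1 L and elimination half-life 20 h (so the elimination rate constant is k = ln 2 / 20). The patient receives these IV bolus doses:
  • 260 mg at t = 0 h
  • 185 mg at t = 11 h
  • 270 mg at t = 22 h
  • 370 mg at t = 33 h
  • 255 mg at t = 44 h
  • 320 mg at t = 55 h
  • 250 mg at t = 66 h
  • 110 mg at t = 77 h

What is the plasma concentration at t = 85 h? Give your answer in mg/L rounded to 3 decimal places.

k = ln 2 / 20 = 0.03466 per h
Dose 1 (260 mg at t=0 h): 260·exp(−0.03466·85) = 13.665 mg/L
Dose 2 (185 mg at t=11 h): 185·exp(−0.03466·74) = 14.235 mg/L
Dose 3 (270 mg at t=22 h): 270·exp(−0.03466·63) = 30.417 mg/L
Dose 4 (370 mg at t=33 h): 370·exp(−0.03466·52) = 61.027 mg/L
Dose 5 (255 mg at t=44 h): 255·exp(−0.03466·41) = 61.578 mg/L
Dose 6 (320 mg at t=55 h): 320·exp(−0.03466·30) = 113.137 mg/L
Dose 7 (250 mg at t=66 h): 250·exp(−0.03466·19) = 129.408 mg/L
Dose 8 (110 mg at t=77 h): 110·exp(−0.03466·8) = 83.364 mg/L
C(85) = 13.665 + 14.235 + 30.417 + 61.027 + 61.578 + 113.137 + 129.408 + 83.364 = 506.832 mg/L

506.832 mg/L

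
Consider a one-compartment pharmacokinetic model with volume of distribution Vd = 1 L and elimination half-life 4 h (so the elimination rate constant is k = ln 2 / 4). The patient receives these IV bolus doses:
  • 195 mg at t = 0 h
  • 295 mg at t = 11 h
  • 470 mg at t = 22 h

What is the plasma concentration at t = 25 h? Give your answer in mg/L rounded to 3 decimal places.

k = ln 2 / 4 = 0.17329 per h
Dose 1 (195 mg at t=0 h): 195·exp(−0.17329·25) = 2.562 mg/L
Dose 2 (295 mg at t=11 h): 295·exp(−0.17329·14) = 26.075 mg/L
Dose 3 (470 mg at t=22 h): 470·exp(−0.17329·3) = 279.464 mg/L
C(25) = 2.562 + 26.075 + 279.464 = 308.100 mg/L

308.100 mg/L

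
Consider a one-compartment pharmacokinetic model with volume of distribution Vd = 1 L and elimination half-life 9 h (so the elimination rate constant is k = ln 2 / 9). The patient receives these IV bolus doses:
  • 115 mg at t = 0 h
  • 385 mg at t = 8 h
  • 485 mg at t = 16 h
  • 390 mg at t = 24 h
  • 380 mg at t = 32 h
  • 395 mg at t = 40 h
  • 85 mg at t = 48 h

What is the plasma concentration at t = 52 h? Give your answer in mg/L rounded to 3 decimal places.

391.197 mg/L

k = ln 2 / 9 = 0.07702 per h
Dose 1 (115 mg at t=0 h): 115·exp(−0.07702·52) = 2.096 mg/L
Dose 2 (385 mg at t=8 h): 385·exp(−0.07702·44) = 12.994 mg/L
Dose 3 (485 mg at t=16 h): 485·exp(−0.07702·36) = 30.312 mg/L
Dose 4 (390 mg at t=24 h): 390·exp(−0.07702·28) = 45.136 mg/L
Dose 5 (380 mg at t=32 h): 380·exp(−0.07702·20) = 81.438 mg/L
Dose 6 (395 mg at t=40 h): 395·exp(−0.07702·12) = 156.756 mg/L
Dose 7 (85 mg at t=48 h): 85·exp(−0.07702·4) = 62.464 mg/L
C(52) = 2.096 + 12.994 + 30.312 + 45.136 + 81.438 + 156.756 + 62.464 = 391.197 mg/L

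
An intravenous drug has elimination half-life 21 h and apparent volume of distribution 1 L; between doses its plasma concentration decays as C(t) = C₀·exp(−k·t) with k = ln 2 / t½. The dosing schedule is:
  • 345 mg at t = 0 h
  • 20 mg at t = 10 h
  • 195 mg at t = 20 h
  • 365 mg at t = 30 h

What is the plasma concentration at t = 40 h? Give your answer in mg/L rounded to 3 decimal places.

k = ln 2 / 21 = 0.03301 per h
Dose 1 (345 mg at t=0 h): 345·exp(−0.03301·40) = 92.136 mg/L
Dose 2 (20 mg at t=10 h): 20·exp(−0.03301·30) = 7.430 mg/L
Dose 3 (195 mg at t=20 h): 195·exp(−0.03301·20) = 100.772 mg/L
Dose 4 (365 mg at t=30 h): 365·exp(−0.03301·10) = 262.389 mg/L
C(40) = 92.136 + 7.430 + 100.772 + 262.389 = 462.726 mg/L

462.726 mg/L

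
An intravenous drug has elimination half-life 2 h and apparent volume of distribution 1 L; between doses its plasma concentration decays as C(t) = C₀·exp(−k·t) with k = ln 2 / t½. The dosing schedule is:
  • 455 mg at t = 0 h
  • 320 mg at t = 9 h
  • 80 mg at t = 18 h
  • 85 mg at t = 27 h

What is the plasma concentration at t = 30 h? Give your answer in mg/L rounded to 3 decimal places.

k = ln 2 / 2 = 0.34657 per h
Dose 1 (455 mg at t=0 h): 455·exp(−0.34657·30) = 0.014 mg/L
Dose 2 (320 mg at t=9 h): 320·exp(−0.34657·21) = 0.221 mg/L
Dose 3 (80 mg at t=18 h): 80·exp(−0.34657·12) = 1.250 mg/L
Dose 4 (85 mg at t=27 h): 85·exp(−0.34657·3) = 30.052 mg/L
C(30) = 0.014 + 0.221 + 1.250 + 30.052 = 31.537 mg/L

31.537 mg/L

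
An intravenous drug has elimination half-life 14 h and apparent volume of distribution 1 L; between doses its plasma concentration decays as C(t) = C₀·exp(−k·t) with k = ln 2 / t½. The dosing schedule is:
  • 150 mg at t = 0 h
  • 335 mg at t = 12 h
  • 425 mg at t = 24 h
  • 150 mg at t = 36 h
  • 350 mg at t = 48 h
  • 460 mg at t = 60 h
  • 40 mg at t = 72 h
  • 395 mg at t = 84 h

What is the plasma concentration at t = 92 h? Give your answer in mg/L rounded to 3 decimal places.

k = ln 2 / 14 = 0.04951 per h
Dose 1 (150 mg at t=0 h): 150·exp(−0.04951·92) = 1.577 mg/L
Dose 2 (335 mg at t=12 h): 335·exp(−0.04951·80) = 6.381 mg/L
Dose 3 (425 mg at t=24 h): 425·exp(−0.04951·68) = 14.664 mg/L
Dose 4 (150 mg at t=36 h): 150·exp(−0.04951·56) = 9.375 mg/L
Dose 5 (350 mg at t=48 h): 350·exp(−0.04951·44) = 39.625 mg/L
Dose 6 (460 mg at t=60 h): 460·exp(−0.04951·32) = 94.339 mg/L
Dose 7 (40 mg at t=72 h): 40·exp(−0.04951·20) = 14.860 mg/L
Dose 8 (395 mg at t=84 h): 395·exp(−0.04951·8) = 265.815 mg/L
C(92) = 1.577 + 6.381 + 14.664 + 9.375 + 39.625 + 94.339 + 14.860 + 265.815 = 446.636 mg/L

446.636 mg/L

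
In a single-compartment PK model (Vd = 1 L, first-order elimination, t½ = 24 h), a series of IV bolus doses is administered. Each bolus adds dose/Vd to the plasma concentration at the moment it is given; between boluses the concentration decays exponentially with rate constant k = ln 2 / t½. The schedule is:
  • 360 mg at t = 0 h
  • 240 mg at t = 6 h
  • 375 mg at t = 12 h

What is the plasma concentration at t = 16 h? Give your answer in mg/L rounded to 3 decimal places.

k = ln 2 / 24 = 0.02888 per h
Dose 1 (360 mg at t=0 h): 360·exp(−0.02888·16) = 226.786 mg/L
Dose 2 (240 mg at t=6 h): 240·exp(−0.02888·10) = 179.797 mg/L
Dose 3 (375 mg at t=12 h): 375·exp(−0.02888·4) = 334.087 mg/L
C(16) = 226.786 + 179.797 + 334.087 = 740.670 mg/L

740.670 mg/L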